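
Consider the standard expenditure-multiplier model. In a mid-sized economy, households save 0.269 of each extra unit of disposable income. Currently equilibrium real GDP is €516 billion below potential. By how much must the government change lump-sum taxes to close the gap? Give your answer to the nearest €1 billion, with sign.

−€190 billion

MPC = 1 − MPS = 1 − 0.269 = 0.731.
Spending multiplier = 1/(1 − MPC) = 1/(1 − 0.731) = 1/0.269 ≈ 3.717.
Tax multiplier = −c·k = −0.731/0.269 ≈ −2.717. Need ΔY = +€516 billion, so ΔT = ΔY/(−c·k) = −(+€516 billion) × 0.269 / 0.731 ≈ −€190 billion.
The government should cut lump-sum taxes by €190 billion.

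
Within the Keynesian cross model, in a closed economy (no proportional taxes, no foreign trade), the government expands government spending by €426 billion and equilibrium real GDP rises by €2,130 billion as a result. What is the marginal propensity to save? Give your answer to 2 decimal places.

0.20

Implied spending multiplier k = ΔY/ΔG = 2,130/426 = 5.
Since k = 1/(1 − MPC), MPC = 1 − 1/k = 1 − ΔG/ΔY = 1 − 426/2,130 = 0.80.
MPS = 1 − MPC = 0.20.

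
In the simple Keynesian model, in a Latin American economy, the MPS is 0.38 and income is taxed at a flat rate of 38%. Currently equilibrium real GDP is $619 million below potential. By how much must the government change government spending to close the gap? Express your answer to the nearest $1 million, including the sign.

MPC = 1 − MPS = 1 − 0.38 = 0.62.
Spending multiplier = 1/(1 − c(1−t)) = 1/(1 − 0.62×0.62) = 1/0.6156 ≈ 1.624.
Need ΔY = +$619 million, so ΔG = ΔY/k = (+$619 million) × 0.6156 ≈ +$381 million.
The government should increase government spending by $381 million.

+$381 million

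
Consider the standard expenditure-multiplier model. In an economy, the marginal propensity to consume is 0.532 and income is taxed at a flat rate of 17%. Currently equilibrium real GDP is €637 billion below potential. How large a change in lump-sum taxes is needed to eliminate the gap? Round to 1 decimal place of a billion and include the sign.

Spending multiplier = 1/(1 − c(1−t)) = 1/(1 − 0.532×0.83) = 1/0.55844 ≈ 1.791.
Tax multiplier = −c·k = −0.532/0.55844 ≈ −0.953. Need ΔY = +€637 billion, so ΔT = ΔY/(−c·k) = −(+€637 billion) × 0.55844 / 0.532 ≈ −€668.7 billion.
The government should cut lump-sum taxes by €668.7 billion.

−€668.7 billion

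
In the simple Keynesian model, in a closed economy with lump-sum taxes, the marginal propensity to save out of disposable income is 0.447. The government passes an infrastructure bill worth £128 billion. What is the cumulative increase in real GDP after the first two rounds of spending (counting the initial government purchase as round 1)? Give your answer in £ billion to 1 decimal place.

£198.8 billion

MPC = 1 − MPS = 1 − 0.447 = 0.553.
Round 1 adds ΔG = £128 billion; each later round is MPC = 0.553 times the previous.
After 2 rounds: 128 + 70.784 = ΔG·(1 − c^2)/(1 − c) = 128 × (1 − 0.305809)/0.447 ≈ £198.8 billion.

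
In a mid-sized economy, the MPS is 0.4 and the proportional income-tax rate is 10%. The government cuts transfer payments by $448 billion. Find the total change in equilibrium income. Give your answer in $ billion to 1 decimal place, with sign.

MPC = 1 − MPS = 1 − 0.4 = 0.6.
The transfer change shifts disposable income by −$448 billion, so first-round consumption changes by c·ΔTR = 0.6 × (−$448 billion) = −$268.8 billion.
Expenditure multiplier = 1/(1 − c(1−t)) = 1/(1 − 0.6×0.9) = 1/0.46 ≈ 2.174.
The transfer multiplier is c × k ≈ 1.304, so ΔY = k × (c·ΔTR) = (−$268.8 billion) / 0.46 ≈ −$584.3 billion.

−$584.3 billion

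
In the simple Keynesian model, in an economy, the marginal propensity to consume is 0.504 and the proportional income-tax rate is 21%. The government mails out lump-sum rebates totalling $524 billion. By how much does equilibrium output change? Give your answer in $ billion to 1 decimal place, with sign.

A lump-sum tax change of −$524 billion shifts disposable income by +$524 billion; first-round consumption changes by −c × ΔT = −0.504 × (−$524 billion) = +$264.096 billion.
Expenditure multiplier = 1/(1 − c(1−t)) = 1/(1 − 0.504×0.79) = 1/0.60184 ≈ 1.662.
The tax multiplier is −c × k ≈ −0.837, so ΔY = k × (−c·ΔT) = (+$264.096 billion) / 0.60184 ≈ +$438.8 billion.

+$438.8 billion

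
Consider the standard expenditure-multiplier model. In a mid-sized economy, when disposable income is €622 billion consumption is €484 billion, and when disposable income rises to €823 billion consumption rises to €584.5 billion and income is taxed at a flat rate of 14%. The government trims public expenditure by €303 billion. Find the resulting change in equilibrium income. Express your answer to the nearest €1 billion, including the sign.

−€532 billion

MPC = ΔC/ΔYd = (584.5 − 484)/(823 − 622) = 100.5/201 = 0.5.
Spending multiplier = 1/(1 − c(1−t)) = 1/(1 − 0.5×0.86) = 1/0.57 ≈ 1.754.
ΔY = k × ΔG = (−€303 billion) / 0.57 ≈ −€532 billion.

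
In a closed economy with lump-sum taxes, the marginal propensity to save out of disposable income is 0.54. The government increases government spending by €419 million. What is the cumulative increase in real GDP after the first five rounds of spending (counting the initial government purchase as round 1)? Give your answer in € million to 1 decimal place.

MPC = 1 − MPS = 1 − 0.54 = 0.46.
Round 1 adds ΔG = €419 million; each later round is MPC = 0.46 times the previous.
After 5 rounds: 419 + 192.74 + 88.6604 + 40.783784 + 18.76054064 = ΔG·(1 − c^5)/(1 − c) = 419 × (1 − 0.0205962976)/0.54 ≈ €759.9 million.

€759.9 million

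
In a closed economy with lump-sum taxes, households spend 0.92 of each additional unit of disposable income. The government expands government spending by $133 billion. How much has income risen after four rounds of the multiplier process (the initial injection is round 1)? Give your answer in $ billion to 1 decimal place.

$471.5 billion

Round 1 adds ΔG = $133 billion; each later round is MPC = 0.92 times the previous.
After 4 rounds: 133 + 122.36 + 112.5712 + 103.565504 = ΔG·(1 − c^4)/(1 − c) = 133 × (1 − 0.71639296)/0.08 ≈ $471.5 billion.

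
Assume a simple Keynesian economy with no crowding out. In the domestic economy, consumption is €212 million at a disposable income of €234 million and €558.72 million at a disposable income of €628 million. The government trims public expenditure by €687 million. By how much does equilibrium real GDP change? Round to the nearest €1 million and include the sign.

−€5,725 million

MPC = ΔC/ΔYd = (558.72 − 212)/(628 − 234) = 346.72/394 = 0.88.
Spending multiplier = 1/(1 − MPC) = 1/(1 − 0.88) = 1/0.12 ≈ 8.333.
ΔY = k × ΔG = (−€687 million) / 0.12 = −€5,725 million.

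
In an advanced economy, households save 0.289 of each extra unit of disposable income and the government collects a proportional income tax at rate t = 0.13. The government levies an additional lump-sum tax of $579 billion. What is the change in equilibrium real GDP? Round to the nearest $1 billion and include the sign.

−$1,079 billion

MPC = 1 − MPS = 1 − 0.289 = 0.711.
A lump-sum tax change of +$579 billion shifts disposable income by −$579 billion; first-round consumption changes by −c × ΔT = −0.711 × (+$579 billion) = −$411.669 billion.
Expenditure multiplier = 1/(1 − c(1−t)) = 1/(1 − 0.711×0.87) = 1/0.38143 ≈ 2.622.
The tax multiplier is −c × k ≈ −1.864, so ΔY = k × (−c·ΔT) = (−$411.669 billion) / 0.38143 ≈ −$1,079 billion.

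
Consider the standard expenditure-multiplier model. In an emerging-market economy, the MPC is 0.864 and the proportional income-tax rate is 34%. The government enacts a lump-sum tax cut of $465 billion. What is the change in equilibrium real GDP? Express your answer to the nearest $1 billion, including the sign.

A lump-sum tax change of −$465 billion shifts disposable income by +$465 billion; first-round consumption changes by −c × ΔT = −0.864 × (−$465 billion) = +$401.76 billion.
Expenditure multiplier = 1/(1 − c(1−t)) = 1/(1 − 0.864×0.66) = 1/0.42976 ≈ 2.327.
The tax multiplier is −c × k ≈ −2.01, so ΔY = k × (−c·ΔT) = (+$401.76 billion) / 0.42976 ≈ +$935 billion.

+$935 billion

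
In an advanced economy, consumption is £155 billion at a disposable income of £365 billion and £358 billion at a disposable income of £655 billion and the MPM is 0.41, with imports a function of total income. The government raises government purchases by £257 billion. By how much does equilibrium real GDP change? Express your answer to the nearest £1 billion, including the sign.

MPC = ΔC/ΔYd = (358 − 155)/(655 − 365) = 203/290 = 0.7.
Spending multiplier = 1/(1 − c + m) = 1/(1 − 0.7 + 0.41) = 1/0.71 ≈ 1.408.
ΔY = k × ΔG = (+£257 billion) / 0.71 ≈ +£362 billion.

+£362 billion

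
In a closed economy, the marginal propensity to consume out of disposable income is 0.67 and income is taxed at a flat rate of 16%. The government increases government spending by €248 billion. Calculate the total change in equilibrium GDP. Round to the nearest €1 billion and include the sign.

+€567 billion

Spending multiplier = 1/(1 − c(1−t)) = 1/(1 − 0.67×0.84) = 1/0.4372 ≈ 2.287.
ΔY = k × ΔG = (+€248 billion) / 0.4372 ≈ +€567 billion.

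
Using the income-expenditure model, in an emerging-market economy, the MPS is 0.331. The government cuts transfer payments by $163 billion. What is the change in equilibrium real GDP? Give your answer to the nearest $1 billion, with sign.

−$329 billion

MPC = 1 − MPS = 1 − 0.331 = 0.669.
The transfer change shifts disposable income by −$163 billion, so first-round consumption changes by c·ΔTR = 0.669 × (−$163 billion) = −$109.047 billion.
Expenditure multiplier = 1/(1 − MPC) = 1/(1 − 0.669) = 1/0.331 ≈ 3.021.
The transfer multiplier is c × k ≈ 2.021, so ΔY = k × (c·ΔTR) = (−$109.047 billion) / 0.331 ≈ −$329 billion.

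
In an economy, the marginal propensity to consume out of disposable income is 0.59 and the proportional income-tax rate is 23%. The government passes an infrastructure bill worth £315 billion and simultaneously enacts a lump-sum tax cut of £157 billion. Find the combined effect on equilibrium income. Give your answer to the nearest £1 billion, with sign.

Expenditure multiplier = 1/(1 − c(1−t)) = 1/(1 − 0.59×0.77) = 1/0.5457 ≈ 1.833.
ΔG contributes k·ΔG = (+£315 billion) / 0.5457 ≈ +£577.2 billion.
ΔT of −£157 billion changes first-round spending by −c·ΔT = +£92.63 billion, contributing k·(−c·ΔT) = (+£92.63 billion) / 0.5457 ≈ +£169.7 billion.
Net ΔY = k(ΔG − c·ΔT) = (+£407.63 billion) / 0.5457 ≈ +£747 billion.

+£747 billion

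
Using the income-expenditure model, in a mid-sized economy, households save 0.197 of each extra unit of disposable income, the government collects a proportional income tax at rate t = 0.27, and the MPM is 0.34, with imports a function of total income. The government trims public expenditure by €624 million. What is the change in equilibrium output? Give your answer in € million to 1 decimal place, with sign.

MPC = 1 − MPS = 1 − 0.197 = 0.803.
Government-spending multiplier = 1/(1 − c(1−t) + m) = 1/(1 − 0.803×0.73 + 0.34) = 1/0.75381 ≈ 1.327.
ΔY = k × ΔG = (−€624 million) / 0.75381 ≈ −€827.8 million.

−€827.8 million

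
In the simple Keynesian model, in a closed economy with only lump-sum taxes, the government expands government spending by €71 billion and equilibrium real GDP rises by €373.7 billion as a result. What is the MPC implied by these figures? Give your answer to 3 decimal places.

Implied spending multiplier k = ΔY/ΔG = 373.7/71 ≈ 5.2634.
Since k = 1/(1 − MPC), MPC = 1 − 1/k = 1 − ΔG/ΔY = 1 − 71/373.7 ≈ 0.810.

0.810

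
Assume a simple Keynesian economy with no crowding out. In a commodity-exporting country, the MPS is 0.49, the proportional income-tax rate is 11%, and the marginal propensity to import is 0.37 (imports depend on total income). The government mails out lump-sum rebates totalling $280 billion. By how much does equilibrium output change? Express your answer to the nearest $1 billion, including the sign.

MPC = 1 − MPS = 1 − 0.49 = 0.51.
A lump-sum tax change of −$280 billion shifts disposable income by +$280 billion; first-round consumption changes by −c × ΔT = −0.51 × (−$280 billion) = +$142.8 billion.
Expenditure multiplier = 1/(1 − c(1−t) + m) = 1/(1 − 0.51×0.89 + 0.37) = 1/0.9161 ≈ 1.092.
The tax multiplier is −c × k ≈ −0.557, so ΔY = k × (−c·ΔT) = (+$142.8 billion) / 0.9161 ≈ +$156 billion.

+$156 billion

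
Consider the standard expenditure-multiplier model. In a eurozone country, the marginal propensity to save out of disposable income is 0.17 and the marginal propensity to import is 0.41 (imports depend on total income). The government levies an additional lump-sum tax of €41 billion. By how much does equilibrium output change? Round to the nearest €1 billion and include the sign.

MPC = 1 − MPS = 1 − 0.17 = 0.83.
A lump-sum tax change of +€41 billion shifts disposable income by −€41 billion; first-round consumption changes by −c × ΔT = −0.83 × (+€41 billion) = −€34.03 billion.
Expenditure multiplier = 1/(1 − c + m) = 1/(1 − 0.83 + 0.41) = 1/0.58 ≈ 1.724.
The tax multiplier is −c × k ≈ −1.431, so ΔY = k × (−c·ΔT) = (−€34.03 billion) / 0.58 ≈ −€59 billion.

−€59 billion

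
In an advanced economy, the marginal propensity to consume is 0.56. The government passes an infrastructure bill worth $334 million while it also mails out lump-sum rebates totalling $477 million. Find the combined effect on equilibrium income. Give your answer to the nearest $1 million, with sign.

Expenditure multiplier = 1/(1 − MPC) = 1/(1 − 0.56) = 1/0.44 ≈ 2.273.
ΔG contributes k·ΔG = (+$334 million) / 0.44 ≈ +$759.1 million.
ΔT of −$477 million changes first-round spending by −c·ΔT = +$267.12 million, contributing k·(−c·ΔT) = (+$267.12 million) / 0.44 ≈ +$607.1 million.
Net ΔY = k(ΔG − c·ΔT) = (+$601.12 million) / 0.44 ≈ +$1,366 million.

+$1,366 million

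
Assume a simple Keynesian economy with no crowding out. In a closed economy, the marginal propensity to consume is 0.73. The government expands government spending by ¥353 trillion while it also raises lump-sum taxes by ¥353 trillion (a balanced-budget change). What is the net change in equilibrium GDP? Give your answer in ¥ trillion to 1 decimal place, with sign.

+¥353.0 trillion

Expenditure multiplier = 1/(1 − MPC) = 1/(1 − 0.73) = 1/0.27 ≈ 3.704.
ΔG contributes k·ΔG = (+¥353 trillion) / 0.27 ≈ +¥1,307.4 trillion.
ΔT of +¥353 trillion changes first-round spending by −c·ΔT = −¥257.69 trillion, contributing k·(−c·ΔT) = (−¥257.69 trillion) / 0.27 ≈ −¥954.4 trillion.
With ΔG = ΔT and no other leakages, the balanced-budget multiplier is 1, so ΔY = ΔG = +¥353 trillion.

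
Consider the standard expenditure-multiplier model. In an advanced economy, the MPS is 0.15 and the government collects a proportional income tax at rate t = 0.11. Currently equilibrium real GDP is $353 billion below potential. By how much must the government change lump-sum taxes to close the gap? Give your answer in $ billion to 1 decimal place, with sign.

−$101.1 billion

MPC = 1 − MPS = 1 − 0.15 = 0.85.
Spending multiplier = 1/(1 − c(1−t)) = 1/(1 − 0.85×0.89) = 1/0.2435 ≈ 4.107.
Tax multiplier = −c·k = −0.85/0.2435 ≈ −3.491. Need ΔY = +$353 billion, so ΔT = ΔY/(−c·k) = −(+$353 billion) × 0.2435 / 0.85 ≈ −$101.1 billion.
The government should cut lump-sum taxes by $101.1 billion.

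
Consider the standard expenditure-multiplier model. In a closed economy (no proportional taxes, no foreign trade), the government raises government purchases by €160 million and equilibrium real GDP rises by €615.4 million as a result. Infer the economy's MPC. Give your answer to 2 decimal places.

0.74

Implied spending multiplier k = ΔY/ΔG = 615.4/160 ≈ 3.8463.
Since k = 1/(1 − MPC), MPC = 1 − 1/k = 1 − ΔG/ΔY = 1 − 160/615.4 ≈ 0.74.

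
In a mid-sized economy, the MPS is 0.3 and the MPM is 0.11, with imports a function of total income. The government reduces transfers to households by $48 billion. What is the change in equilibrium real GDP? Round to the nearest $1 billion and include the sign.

MPC = 1 − MPS = 1 − 0.3 = 0.7.
The transfer change shifts disposable income by −$48 billion, so first-round consumption changes by c·ΔTR = 0.7 × (−$48 billion) = −$33.6 billion.
Expenditure multiplier = 1/(1 − c + m) = 1/(1 − 0.7 + 0.11) = 1/0.41 ≈ 2.439.
The transfer multiplier is c × k ≈ 1.707, so ΔY = k × (c·ΔTR) = (−$33.6 billion) / 0.41 ≈ −$82 billion.

−$82 billion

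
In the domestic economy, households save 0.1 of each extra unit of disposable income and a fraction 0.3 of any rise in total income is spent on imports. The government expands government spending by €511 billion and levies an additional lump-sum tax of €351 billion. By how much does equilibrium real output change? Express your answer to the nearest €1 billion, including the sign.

+€488 billion

MPC = 1 − MPS = 1 − 0.1 = 0.9.
Expenditure multiplier = 1/(1 − c + m) = 1/(1 − 0.9 + 0.3) = 1/0.4 = 2.5.
ΔG contributes k·ΔG = (+€511 billion) / 0.4 = +€1,277.5 billion.
ΔT of +€351 billion changes first-round spending by −c·ΔT = −€315.9 billion, contributing k·(−c·ΔT) = (−€315.9 billion) / 0.4 ≈ −€789.8 billion.
Net ΔY = k(ΔG − c·ΔT) = (+€195.1 billion) / 0.4 ≈ +€488 billion.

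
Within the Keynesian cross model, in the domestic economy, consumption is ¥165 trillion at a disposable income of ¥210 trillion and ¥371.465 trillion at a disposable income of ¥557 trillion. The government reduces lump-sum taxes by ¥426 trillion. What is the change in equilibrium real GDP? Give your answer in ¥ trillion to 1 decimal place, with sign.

MPC = ΔC/ΔYd = (371.465 − 165)/(557 − 210) = 206.465/347 = 0.595.
A lump-sum tax change of −¥426 trillion shifts disposable income by +¥426 trillion; first-round consumption changes by −c × ΔT = −0.595 × (−¥426 trillion) = +¥253.47 trillion.
Expenditure multiplier = 1/(1 − MPC) = 1/(1 − 0.595) = 1/0.405 ≈ 2.469.
The tax multiplier is −c × k ≈ −1.469, so ΔY = k × (−c·ΔT) = (+¥253.47 trillion) / 0.405 ≈ +¥625.9 trillion.

+¥625.9 trillion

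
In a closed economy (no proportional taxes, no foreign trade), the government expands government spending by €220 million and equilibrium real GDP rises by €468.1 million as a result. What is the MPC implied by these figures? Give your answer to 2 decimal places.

0.53

Implied spending multiplier k = ΔY/ΔG = 468.1/220 ≈ 2.1277.
Since k = 1/(1 − MPC), MPC = 1 − 1/k = 1 − ΔG/ΔY = 1 − 220/468.1 ≈ 0.53.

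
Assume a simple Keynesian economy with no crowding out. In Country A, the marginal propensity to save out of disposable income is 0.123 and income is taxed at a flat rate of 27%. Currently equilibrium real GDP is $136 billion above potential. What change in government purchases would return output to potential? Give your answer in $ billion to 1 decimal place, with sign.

−$48.9 billion

MPC = 1 − MPS = 1 − 0.123 = 0.877.
Spending multiplier = 1/(1 − c(1−t)) = 1/(1 − 0.877×0.73) = 1/0.35979 ≈ 2.779.
Need ΔY = −$136 billion, so ΔG = ΔY/k = (−$136 billion) × 0.35979 ≈ −$48.9 billion.
The government should cut government purchases by $48.9 billion.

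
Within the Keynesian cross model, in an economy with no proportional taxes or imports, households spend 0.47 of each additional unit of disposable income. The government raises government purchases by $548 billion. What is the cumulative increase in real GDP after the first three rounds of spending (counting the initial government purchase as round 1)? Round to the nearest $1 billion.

Round 1 adds ΔG = $548 billion; each later round is MPC = 0.47 times the previous.
After 3 rounds: 548 + 257.56 + 121.0532 = ΔG·(1 − c^3)/(1 − c) = 548 × (1 − 0.103823)/0.53 ≈ $927 billion.

$927 billion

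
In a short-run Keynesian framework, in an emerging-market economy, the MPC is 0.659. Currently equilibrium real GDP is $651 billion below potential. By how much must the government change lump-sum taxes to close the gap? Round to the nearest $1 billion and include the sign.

Spending multiplier = 1/(1 − MPC) = 1/(1 − 0.659) = 1/0.341 ≈ 2.933.
Tax multiplier = −c·k = −0.659/0.341 ≈ −1.933. Need ΔY = +$651 billion, so ΔT = ΔY/(−c·k) = −(+$651 billion) × 0.341 / 0.659 ≈ −$337 billion.
The government should cut lump-sum taxes by $337 billion.

−$337 billion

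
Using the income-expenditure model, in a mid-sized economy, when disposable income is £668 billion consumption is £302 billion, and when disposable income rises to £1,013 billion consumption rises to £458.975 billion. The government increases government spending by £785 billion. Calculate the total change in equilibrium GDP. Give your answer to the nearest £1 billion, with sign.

+£1,440 billion

MPC = ΔC/ΔYd = (458.975 − 302)/(1,013 − 668) = 156.975/345 = 0.455.
Expenditure multiplier = 1/(1 − MPC) = 1/(1 − 0.455) = 1/0.545 ≈ 1.835.
ΔY = k × ΔG = (+£785 billion) / 0.545 ≈ +£1,440 billion.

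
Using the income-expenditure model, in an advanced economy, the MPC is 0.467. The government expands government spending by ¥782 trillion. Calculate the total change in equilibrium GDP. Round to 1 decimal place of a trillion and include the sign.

Government-spending multiplier = 1/(1 − MPC) = 1/(1 − 0.467) = 1/0.533 ≈ 1.876.
ΔY = k × ΔG = (+¥782 trillion) / 0.533 ≈ +¥1,467.2 trillion.

+¥1,467.2 trillion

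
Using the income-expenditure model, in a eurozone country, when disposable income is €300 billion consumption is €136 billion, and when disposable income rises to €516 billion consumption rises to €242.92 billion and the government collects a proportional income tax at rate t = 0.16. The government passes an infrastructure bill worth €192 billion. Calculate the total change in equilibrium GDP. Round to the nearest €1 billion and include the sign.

+€329 billion

MPC = ΔC/ΔYd = (242.92 − 136)/(516 − 300) = 106.92/216 = 0.495.
Spending multiplier = 1/(1 − c(1−t)) = 1/(1 − 0.495×0.84) = 1/0.5842 ≈ 1.712.
ΔY = k × ΔG = (+€192 billion) / 0.5842 ≈ +€329 billion.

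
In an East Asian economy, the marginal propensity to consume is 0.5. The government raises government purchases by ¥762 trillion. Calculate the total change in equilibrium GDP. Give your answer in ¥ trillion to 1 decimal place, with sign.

+¥1,524.0 trillion

Government-spending multiplier = 1/(1 − MPC) = 1/(1 − 0.5) = 1/0.5 = 2.
ΔY = k × ΔG = (+¥762 trillion) / 0.5 = +¥1,524 trillion.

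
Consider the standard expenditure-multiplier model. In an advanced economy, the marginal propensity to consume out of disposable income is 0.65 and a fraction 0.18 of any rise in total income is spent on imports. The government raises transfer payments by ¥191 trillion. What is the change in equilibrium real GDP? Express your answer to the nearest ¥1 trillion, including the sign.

+¥234 trillion

The transfer change shifts disposable income by +¥191 trillion, so first-round consumption changes by c·ΔTR = 0.65 × (+¥191 trillion) = +¥124.15 trillion.
Expenditure multiplier = 1/(1 − c + m) = 1/(1 − 0.65 + 0.18) = 1/0.53 ≈ 1.887.
The transfer multiplier is c × k ≈ 1.226, so ΔY = k × (c·ΔTR) = (+¥124.15 trillion) / 0.53 ≈ +¥234 trillion.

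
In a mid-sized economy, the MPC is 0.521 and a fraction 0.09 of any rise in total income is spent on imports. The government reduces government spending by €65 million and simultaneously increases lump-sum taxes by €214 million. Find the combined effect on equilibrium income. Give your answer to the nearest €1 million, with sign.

−€310 million

Expenditure multiplier = 1/(1 − c + m) = 1/(1 − 0.521 + 0.09) = 1/0.569 ≈ 1.757.
ΔG contributes k·ΔG = (−€65 million) / 0.569 ≈ −€114.2 million.
ΔT of +€214 million changes first-round spending by −c·ΔT = −€111.494 million, contributing k·(−c·ΔT) = (−€111.494 million) / 0.569 ≈ −€195.9 million.
Net ΔY = k(ΔG − c·ΔT) = (−€176.494 million) / 0.569 ≈ −€310 million.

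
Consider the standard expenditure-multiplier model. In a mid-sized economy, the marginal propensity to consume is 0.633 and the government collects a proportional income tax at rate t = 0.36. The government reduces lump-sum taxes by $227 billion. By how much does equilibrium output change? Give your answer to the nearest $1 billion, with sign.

+$242 billion

A lump-sum tax change of −$227 billion shifts disposable income by +$227 billion; first-round consumption changes by −c × ΔT = −0.633 × (−$227 billion) = +$143.691 billion.
Expenditure multiplier = 1/(1 − c(1−t)) = 1/(1 − 0.633×0.64) = 1/0.59488 ≈ 1.681.
The tax multiplier is −c × k ≈ −1.064, so ΔY = k × (−c·ΔT) = (+$143.691 billion) / 0.59488 ≈ +$242 billion.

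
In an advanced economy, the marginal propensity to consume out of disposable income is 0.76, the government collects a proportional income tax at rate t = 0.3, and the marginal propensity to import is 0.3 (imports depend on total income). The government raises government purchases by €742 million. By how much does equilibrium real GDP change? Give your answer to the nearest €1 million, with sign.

+€966 million

Spending multiplier = 1/(1 − c(1−t) + m) = 1/(1 − 0.76×0.7 + 0.3) = 1/0.768 ≈ 1.302.
ΔY = k × ΔG = (+€742 million) / 0.768 ≈ +€966 million.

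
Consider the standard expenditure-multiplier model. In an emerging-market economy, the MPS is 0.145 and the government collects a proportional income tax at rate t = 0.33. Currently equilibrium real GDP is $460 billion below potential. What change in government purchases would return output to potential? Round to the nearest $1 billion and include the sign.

MPC = 1 − MPS = 1 − 0.145 = 0.855.
Spending multiplier = 1/(1 − c(1−t)) = 1/(1 − 0.855×0.67) = 1/0.42715 ≈ 2.341.
Need ΔY = +$460 billion, so ΔG = ΔY/k = (+$460 billion) × 0.42715 ≈ +$196 billion.
The government should increase government purchases by $196 billion.

+$196 billion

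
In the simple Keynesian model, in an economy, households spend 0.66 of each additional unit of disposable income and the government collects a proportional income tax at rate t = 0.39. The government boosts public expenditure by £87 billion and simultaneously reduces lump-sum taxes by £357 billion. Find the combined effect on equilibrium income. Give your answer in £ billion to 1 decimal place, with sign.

+£540.0 billion

Expenditure multiplier = 1/(1 − c(1−t)) = 1/(1 − 0.66×0.61) = 1/0.5974 ≈ 1.674.
ΔG contributes k·ΔG = (+£87 billion) / 0.5974 ≈ +£145.6 billion.
ΔT of −£357 billion changes first-round spending by −c·ΔT = +£235.62 billion, contributing k·(−c·ΔT) = (+£235.62 billion) / 0.5974 ≈ +£394.4 billion.
Net ΔY = k(ΔG − c·ΔT) = (+£322.62 billion) / 0.5974 ≈ +£540 billion.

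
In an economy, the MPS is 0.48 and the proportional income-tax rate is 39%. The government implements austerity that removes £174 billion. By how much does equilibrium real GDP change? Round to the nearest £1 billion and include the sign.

MPC = 1 − MPS = 1 − 0.48 = 0.52.
Spending multiplier = 1/(1 − c(1−t)) = 1/(1 − 0.52×0.61) = 1/0.6828 ≈ 1.465.
ΔY = k × ΔG = (−£174 billion) / 0.6828 ≈ −£255 billion.

−£255 billion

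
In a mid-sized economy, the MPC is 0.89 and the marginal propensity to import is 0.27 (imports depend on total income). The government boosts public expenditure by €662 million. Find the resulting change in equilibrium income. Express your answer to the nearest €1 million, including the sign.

Spending multiplier = 1/(1 − c + m) = 1/(1 − 0.89 + 0.27) = 1/0.38 ≈ 2.632.
ΔY = k × ΔG = (+€662 million) / 0.38 ≈ +€1,742 million.

+€1,742 million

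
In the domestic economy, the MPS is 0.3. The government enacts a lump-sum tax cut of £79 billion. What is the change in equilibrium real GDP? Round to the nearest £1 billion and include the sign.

MPC = 1 − MPS = 1 − 0.3 = 0.7.
A lump-sum tax change of −£79 billion shifts disposable income by +£79 billion; first-round consumption changes by −c × ΔT = −0.7 × (−£79 billion) = +£55.3 billion.
Expenditure multiplier = 1/(1 − MPC) = 1/(1 − 0.7) = 1/0.3 ≈ 3.333.
The tax multiplier is −c × k ≈ −2.333, so ΔY = k × (−c·ΔT) = (+£55.3 billion) / 0.3 ≈ +£184 billion.

+£184 billion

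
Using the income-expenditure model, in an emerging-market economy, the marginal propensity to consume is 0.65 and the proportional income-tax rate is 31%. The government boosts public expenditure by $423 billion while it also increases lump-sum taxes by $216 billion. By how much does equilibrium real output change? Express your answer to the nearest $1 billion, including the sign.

Expenditure multiplier = 1/(1 − c(1−t)) = 1/(1 − 0.65×0.69) = 1/0.5515 ≈ 1.813.
ΔG contributes k·ΔG = (+$423 billion) / 0.5515 ≈ +$767 billion.
ΔT of +$216 billion changes first-round spending by −c·ΔT = −$140.4 billion, contributing k·(−c·ΔT) = (−$140.4 billion) / 0.5515 ≈ −$254.6 billion.
Net ΔY = k(ΔG − c·ΔT) = (+$282.6 billion) / 0.5515 ≈ +$512 billion.

+$512 billion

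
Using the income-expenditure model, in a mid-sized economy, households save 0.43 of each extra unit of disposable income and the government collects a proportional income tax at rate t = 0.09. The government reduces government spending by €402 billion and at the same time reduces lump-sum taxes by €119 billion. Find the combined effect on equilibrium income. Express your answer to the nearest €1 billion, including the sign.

MPC = 1 − MPS = 1 − 0.43 = 0.57.
Expenditure multiplier = 1/(1 − c(1−t)) = 1/(1 − 0.57×0.91) = 1/0.4813 ≈ 2.078.
ΔG contributes k·ΔG = (−€402 billion) / 0.4813 ≈ −€835.2 billion.
ΔT of −€119 billion changes first-round spending by −c·ΔT = +€67.83 billion, contributing k·(−c·ΔT) = (+€67.83 billion) / 0.4813 ≈ +€140.9 billion.
Net ΔY = k(ΔG − c·ΔT) = (−€334.17 billion) / 0.4813 ≈ −€694 billion.

−€694 billion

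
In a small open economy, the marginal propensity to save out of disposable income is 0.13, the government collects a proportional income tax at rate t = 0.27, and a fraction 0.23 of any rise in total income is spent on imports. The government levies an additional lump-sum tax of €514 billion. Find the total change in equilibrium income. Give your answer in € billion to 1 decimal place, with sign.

−€751.7 billion

MPC = 1 − MPS = 1 − 0.13 = 0.87.
A lump-sum tax change of +€514 billion shifts disposable income by −€514 billion; first-round consumption changes by −c × ΔT = −0.87 × (+€514 billion) = −€447.18 billion.
Expenditure multiplier = 1/(1 − c(1−t) + m) = 1/(1 − 0.87×0.73 + 0.23) = 1/0.5949 ≈ 1.681.
The tax multiplier is −c × k ≈ −1.462, so ΔY = k × (−c·ΔT) = (−€447.18 billion) / 0.5949 ≈ −€751.7 billion.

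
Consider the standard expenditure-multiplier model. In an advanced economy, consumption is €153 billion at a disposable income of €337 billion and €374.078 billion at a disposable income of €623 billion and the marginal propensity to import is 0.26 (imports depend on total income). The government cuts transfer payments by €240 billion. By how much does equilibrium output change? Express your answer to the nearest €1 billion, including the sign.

MPC = ΔC/ΔYd = (374.078 − 153)/(623 − 337) = 221.078/286 = 0.773.
The transfer change shifts disposable income by −€240 billion, so first-round consumption changes by c·ΔTR = 0.773 × (−€240 billion) = −€185.52 billion.
Expenditure multiplier = 1/(1 − c + m) = 1/(1 − 0.773 + 0.26) = 1/0.487 ≈ 2.053.
The transfer multiplier is c × k ≈ 1.587, so ΔY = k × (c·ΔTR) = (−€185.52 billion) / 0.487 ≈ −€381 billion.

−€381 billion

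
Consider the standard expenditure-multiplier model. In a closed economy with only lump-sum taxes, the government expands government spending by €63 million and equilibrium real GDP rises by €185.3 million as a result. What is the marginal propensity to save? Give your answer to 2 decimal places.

0.34

Implied spending multiplier k = ΔY/ΔG = 185.3/63 ≈ 2.9413.
Since k = 1/(1 − MPC), MPC = 1 − 1/k = 1 − ΔG/ΔY = 1 − 63/185.3 ≈ 0.66.
MPS = 1 − MPC = 0.34.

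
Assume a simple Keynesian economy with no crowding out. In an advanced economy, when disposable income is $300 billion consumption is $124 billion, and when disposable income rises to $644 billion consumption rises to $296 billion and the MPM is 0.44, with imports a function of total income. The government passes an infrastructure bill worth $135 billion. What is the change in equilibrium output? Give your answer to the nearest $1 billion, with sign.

MPC = ΔC/ΔYd = (296 − 124)/(644 − 300) = 172/344 = 0.5.
Expenditure multiplier = 1/(1 − c + m) = 1/(1 − 0.5 + 0.44) = 1/0.94 ≈ 1.064.
ΔY = k × ΔG = (+$135 billion) / 0.94 ≈ +$144 billion.

+$144 billion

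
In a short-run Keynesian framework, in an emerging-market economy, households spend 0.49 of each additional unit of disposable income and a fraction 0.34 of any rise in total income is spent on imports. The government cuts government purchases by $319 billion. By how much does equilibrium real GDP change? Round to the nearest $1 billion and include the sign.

−$375 billion

Spending multiplier = 1/(1 − c + m) = 1/(1 − 0.49 + 0.34) = 1/0.85 ≈ 1.176.
ΔY = k × ΔG = (−$319 billion) / 0.85 ≈ −$375 billion.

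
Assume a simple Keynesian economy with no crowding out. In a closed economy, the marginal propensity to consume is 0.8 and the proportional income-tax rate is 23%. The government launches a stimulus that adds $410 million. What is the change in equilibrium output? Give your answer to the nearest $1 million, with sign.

Expenditure multiplier = 1/(1 − c(1−t)) = 1/(1 − 0.8×0.77) = 1/0.384 ≈ 2.604.
ΔY = k × ΔG = (+$410 million) / 0.384 ≈ +$1,068 million.

+$1,068 million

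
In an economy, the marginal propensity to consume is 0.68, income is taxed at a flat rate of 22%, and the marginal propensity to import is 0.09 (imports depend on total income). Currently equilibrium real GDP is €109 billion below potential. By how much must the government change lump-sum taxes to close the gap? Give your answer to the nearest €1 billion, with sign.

−€90 billion

Spending multiplier = 1/(1 − c(1−t) + m) = 1/(1 − 0.68×0.78 + 0.09) = 1/0.5596 ≈ 1.787.
Tax multiplier = −c·k = −0.68/0.5596 ≈ −1.215. Need ΔY = +€109 billion, so ΔT = ΔY/(−c·k) = −(+€109 billion) × 0.5596 / 0.68 ≈ −€90 billion.
The government should cut lump-sum taxes by €90 billion.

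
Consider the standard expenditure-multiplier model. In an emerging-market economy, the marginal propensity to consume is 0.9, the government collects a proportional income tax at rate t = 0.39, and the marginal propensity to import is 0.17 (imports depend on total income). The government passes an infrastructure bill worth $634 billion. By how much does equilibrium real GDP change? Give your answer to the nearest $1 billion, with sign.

+$1,021 billion

Expenditure multiplier = 1/(1 − c(1−t) + m) = 1/(1 − 0.9×0.61 + 0.17) = 1/0.621 ≈ 1.61.
ΔY = k × ΔG = (+$634 billion) / 0.621 ≈ +$1,021 billion.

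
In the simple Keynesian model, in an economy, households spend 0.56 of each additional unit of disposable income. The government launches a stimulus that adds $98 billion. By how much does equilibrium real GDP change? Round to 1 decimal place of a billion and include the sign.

+$222.7 billion

Government-spending multiplier = 1/(1 − MPC) = 1/(1 − 0.56) = 1/0.44 ≈ 2.273.
ΔY = k × ΔG = (+$98 billion) / 0.44 ≈ +$222.7 billion.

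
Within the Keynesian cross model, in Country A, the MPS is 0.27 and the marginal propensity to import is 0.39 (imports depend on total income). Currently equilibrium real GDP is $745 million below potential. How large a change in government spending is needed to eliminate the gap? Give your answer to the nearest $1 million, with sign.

MPC = 1 − MPS = 1 − 0.27 = 0.73.
Spending multiplier = 1/(1 − c + m) = 1/(1 − 0.73 + 0.39) = 1/0.66 ≈ 1.515.
Need ΔY = +$745 million, so ΔG = ΔY/k = (+$745 million) × 0.66 ≈ +$492 million.
The government should increase government spending by $492 million.

+$492 million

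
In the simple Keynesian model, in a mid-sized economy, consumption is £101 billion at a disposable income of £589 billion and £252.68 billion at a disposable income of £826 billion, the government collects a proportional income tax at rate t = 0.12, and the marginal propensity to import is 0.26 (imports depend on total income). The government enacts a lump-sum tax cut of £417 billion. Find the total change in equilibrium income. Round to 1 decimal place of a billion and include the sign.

+£383.0 billion

MPC = ΔC/ΔYd = (252.68 − 101)/(826 − 589) = 151.68/237 = 0.64.
A lump-sum tax change of −£417 billion shifts disposable income by +£417 billion; first-round consumption changes by −c × ΔT = −0.64 × (−£417 billion) = +£266.88 billion.
Expenditure multiplier = 1/(1 − c(1−t) + m) = 1/(1 − 0.64×0.88 + 0.26) = 1/0.6968 ≈ 1.435.
The tax multiplier is −c × k ≈ −0.918, so ΔY = k × (−c·ΔT) = (+£266.88 billion) / 0.6968 ≈ +£383 billion.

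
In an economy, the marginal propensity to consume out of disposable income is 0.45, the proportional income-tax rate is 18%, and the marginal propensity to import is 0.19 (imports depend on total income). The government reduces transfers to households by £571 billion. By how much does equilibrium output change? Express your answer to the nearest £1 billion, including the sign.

The transfer change shifts disposable income by −£571 billion, so first-round consumption changes by c·ΔTR = 0.45 × (−£571 billion) = −£256.95 billion.
Expenditure multiplier = 1/(1 − c(1−t) + m) = 1/(1 − 0.45×0.82 + 0.19) = 1/0.821 ≈ 1.218.
The transfer multiplier is c × k ≈ 0.548, so ΔY = k × (c·ΔTR) = (−£256.95 billion) / 0.821 ≈ −£313 billion.

−£313 billion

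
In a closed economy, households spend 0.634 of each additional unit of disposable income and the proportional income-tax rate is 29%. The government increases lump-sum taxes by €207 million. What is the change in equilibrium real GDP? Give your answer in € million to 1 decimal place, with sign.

A lump-sum tax change of +€207 million shifts disposable income by −€207 million; first-round consumption changes by −c × ΔT = −0.634 × (+€207 million) = −€131.238 million.
Expenditure multiplier = 1/(1 − c(1−t)) = 1/(1 − 0.634×0.71) = 1/0.54986 ≈ 1.819.
The tax multiplier is −c × k ≈ −1.153, so ΔY = k × (−c·ΔT) = (−€131.238 million) / 0.54986 ≈ −€238.7 million.

−€238.7 million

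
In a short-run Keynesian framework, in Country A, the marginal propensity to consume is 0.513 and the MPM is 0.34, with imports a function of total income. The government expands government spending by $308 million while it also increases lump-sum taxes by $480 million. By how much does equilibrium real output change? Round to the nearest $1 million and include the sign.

+$75 million

Expenditure multiplier = 1/(1 − c + m) = 1/(1 − 0.513 + 0.34) = 1/0.827 ≈ 1.209.
ΔG contributes k·ΔG = (+$308 million) / 0.827 ≈ +$372.4 million.
ΔT of +$480 million changes first-round spending by −c·ΔT = −$246.24 million, contributing k·(−c·ΔT) = (−$246.24 million) / 0.827 ≈ −$297.8 million.
Net ΔY = k(ΔG − c·ΔT) = (+$61.76 million) / 0.827 ≈ +$75 million.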